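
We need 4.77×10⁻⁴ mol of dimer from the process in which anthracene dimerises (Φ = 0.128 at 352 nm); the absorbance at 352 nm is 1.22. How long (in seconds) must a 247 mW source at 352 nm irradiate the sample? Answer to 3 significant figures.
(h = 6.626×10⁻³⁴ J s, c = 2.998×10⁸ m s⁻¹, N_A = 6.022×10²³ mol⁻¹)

t ≈ 5460 s

Photons that must be absorbed: 4.77×10⁻⁴ / 0.128 = 0.003727 mol.
Fraction absorbed: 1 − 10^(−1.22) = 0.9397.
Incident photons needed: 0.003727 / 0.9397 = 0.003966 mol.
Photon energy: hc/λ = 5.643×10⁻¹⁹ J; per mole, 3.398×10⁵ J mol⁻¹.
Energy required: 0.003966 × 3.398×10⁵ = 1348 J.
Time: 1348 J / 0.247 W = 5460 s.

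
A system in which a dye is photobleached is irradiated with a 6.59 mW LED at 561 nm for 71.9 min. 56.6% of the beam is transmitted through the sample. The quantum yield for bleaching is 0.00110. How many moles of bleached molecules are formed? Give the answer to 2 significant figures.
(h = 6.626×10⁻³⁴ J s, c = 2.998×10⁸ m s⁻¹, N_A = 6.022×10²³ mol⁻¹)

6.4×10⁻⁸ mol

Photon energy at 561 nm: hc/λ = (6.626×10⁻³⁴)(2.998×10⁸)/(561×10⁻⁹) = 3.541×10⁻¹⁹ J.
Energy delivered: (6.59 mW)(4314 s) = 28.43 J.
Photons incident: 28.43 / 3.541×10⁻¹⁹ = 8.029×10¹⁹, i.e. 8.029×10¹⁹/6.022×10²³ = 1.333×10⁻⁴ mol.
Fraction absorbed: 1 − 56.6/100 = 0.4340.
Photons absorbed: 0.4340 × 1.333×10⁻⁴ = 5.785×10⁻⁵ mol.
Product: Φ × n_abs = 0.00110 × 5.785×10⁻⁵ = 6.364×10⁻⁸ mol.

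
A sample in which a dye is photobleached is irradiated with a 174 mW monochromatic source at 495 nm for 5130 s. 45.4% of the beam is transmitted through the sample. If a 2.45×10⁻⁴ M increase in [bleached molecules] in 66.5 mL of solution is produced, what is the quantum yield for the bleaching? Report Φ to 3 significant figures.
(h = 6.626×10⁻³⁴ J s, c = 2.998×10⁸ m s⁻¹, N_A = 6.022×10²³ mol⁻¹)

Product: (2.45×10⁻⁴ M)(0.0665 L) = 1.629×10⁻⁵ mol.
Photon energy at 495 nm: hc/λ = (6.626×10⁻³⁴)(2.998×10⁸)/(495×10⁻⁹) = 4.013×10⁻¹⁹ J.
Energy delivered: (174 mW)(5130 s) = 892.6 J.
Photons incident: 892.6 / 4.013×10⁻¹⁹ = 2.224×10²¹, i.e. 2.224×10²¹/6.022×10²³ = 0.003693 mol.
Fraction absorbed: 1 − 45.4/100 = 0.5460.
Photons absorbed: 0.5460 × 0.003693 = 0.002016 mol.
Φ = 1.629×10⁻⁵ mol / 0.002016 mol photons = 0.00808.

Φ = 0.00808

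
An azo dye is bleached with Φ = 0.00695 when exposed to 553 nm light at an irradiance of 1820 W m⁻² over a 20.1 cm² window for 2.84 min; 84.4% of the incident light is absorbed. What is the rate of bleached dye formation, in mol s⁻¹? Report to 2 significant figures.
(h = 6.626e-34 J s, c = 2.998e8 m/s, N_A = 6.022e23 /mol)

Photon energy at 553 nm: hc/λ = (6.626e-34)(2.998e8)/(553e-9) = 3.592e-19 J.
Energy delivered: (1820 W m⁻²)(20.1e-4 m²)(170.4 s) = 623.4 J.
Photons incident: 623.4 / 3.592e-19 = 1.736e21, i.e. 1.736e21/6.022e23 = 0.002883 mol.
Photons absorbed: 0.844 × 0.002883 = 0.002433 mol.
Product formed: 0.00695 × 0.002433 = 1.691e-5 mol.
Rate: 1.691e-5 / 170.4 s = 9.9e-8 mol s⁻¹.

9.9e-8 mol s⁻¹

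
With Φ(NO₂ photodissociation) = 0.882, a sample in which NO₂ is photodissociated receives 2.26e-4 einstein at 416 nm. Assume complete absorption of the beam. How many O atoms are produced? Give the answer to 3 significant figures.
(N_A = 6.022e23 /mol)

Product: Φ × n_abs = 0.882 × 2.26e-4 = 1.993e-4 mol.
As a count: 1.993e-4 × 6.022e23 = 1.20e20.

1.20e20 atoms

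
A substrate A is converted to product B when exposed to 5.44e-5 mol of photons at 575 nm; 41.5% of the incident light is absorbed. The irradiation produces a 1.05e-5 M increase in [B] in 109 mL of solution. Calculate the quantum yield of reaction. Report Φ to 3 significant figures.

Φ = 0.0507

Product: (1.05e-5 M)(0.109 L) = 1.145e-6 mol.
Photons absorbed: 0.415 × 5.44e-5 = 2.258e-5 mol.
Φ = 1.145e-6 mol / 2.258e-5 mol photons = 0.0507.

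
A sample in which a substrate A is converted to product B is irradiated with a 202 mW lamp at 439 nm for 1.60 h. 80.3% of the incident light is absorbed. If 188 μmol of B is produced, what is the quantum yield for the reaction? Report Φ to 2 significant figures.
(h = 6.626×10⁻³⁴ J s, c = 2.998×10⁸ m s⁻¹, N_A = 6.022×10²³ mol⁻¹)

Product: 188 μmol = 1.88×10⁻⁴ mol.
Photon energy at 439 nm: hc/λ = (6.626×10⁻³⁴)(2.998×10⁸)/(439×10⁻⁹) = 4.525×10⁻¹⁹ J.
Energy delivered: (202 mW)(5760 s) = 1164 J.
Photons incident: 1164 / 4.525×10⁻¹⁹ = 2.572×10²¹, i.e. 2.572×10²¹/6.022×10²³ = 0.004271 mol.
Photons absorbed: 0.803 × 0.004271 = 0.003430 mol.
Φ = 1.88×10⁻⁴ mol / 0.003430 mol photons = 0.055.

Φ = 0.055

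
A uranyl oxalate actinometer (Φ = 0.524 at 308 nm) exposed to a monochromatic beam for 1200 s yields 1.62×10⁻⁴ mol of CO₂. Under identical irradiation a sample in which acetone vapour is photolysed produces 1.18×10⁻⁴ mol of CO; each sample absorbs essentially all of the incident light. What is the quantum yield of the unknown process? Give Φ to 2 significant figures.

Φ = 0.38

Photons absorbed by the actinometer: 1.62×10⁻⁴ / 0.524 = 3.092×10⁻⁴ mol.
Φ(unknown) = 1.18×10⁻⁴ / 3.092×10⁻⁴ = 0.38.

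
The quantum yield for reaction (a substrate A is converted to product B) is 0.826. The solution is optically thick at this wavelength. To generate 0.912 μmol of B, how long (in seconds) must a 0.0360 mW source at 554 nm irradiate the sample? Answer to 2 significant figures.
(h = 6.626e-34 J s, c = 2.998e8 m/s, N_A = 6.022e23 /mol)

Product: 0.912 μmol = 9.12e-7 mol.
Photons that must be absorbed: 9.12e-7 / 0.826 = 1.104e-6 mol.
Photon energy: hc/λ = 3.586e-19 J; per mole, 2.159e5 J mol⁻¹.
Energy required: 1.104e-6 × 2.159e5 = 0.2384 J.
Time: 0.2384 J / 3.6e-05 W = 6600 s.

t ≈ 6600 s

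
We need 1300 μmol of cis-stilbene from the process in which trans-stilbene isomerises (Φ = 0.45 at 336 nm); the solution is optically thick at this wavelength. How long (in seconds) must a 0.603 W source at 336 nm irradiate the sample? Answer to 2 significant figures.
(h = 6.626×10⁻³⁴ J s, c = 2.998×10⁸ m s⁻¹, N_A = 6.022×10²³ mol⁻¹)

Product: 1300 μmol = 0.00130 mol.
Photons that must be absorbed: 0.00130 / 0.45 = 0.002889 mol.
Photon energy: hc/λ = 5.912×10⁻¹⁹ J; per mole, 3.560×10⁵ J mol⁻¹.
Energy required: 0.002889 × 3.560×10⁵ = 1028 J.
Time: 1028 J / 0.603 W = 1700 s.

t ≈ 1700 s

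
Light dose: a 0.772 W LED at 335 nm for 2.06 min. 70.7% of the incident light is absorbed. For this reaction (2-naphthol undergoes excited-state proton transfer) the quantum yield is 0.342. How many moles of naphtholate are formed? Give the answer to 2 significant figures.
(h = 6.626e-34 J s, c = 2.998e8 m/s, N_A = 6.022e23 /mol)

Photon energy at 335 nm: hc/λ = (6.626e-34)(2.998e8)/(335e-9) = 5.930e-19 J.
Energy delivered: (0.772 W)(123.6 s) = 95.42 J.
Photons incident: 95.42 / 5.930e-19 = 1.609e20, i.e. 1.609e20/6.022e23 = 2.672e-4 mol.
Photons absorbed: 0.707 × 2.672e-4 = 1.889e-4 mol.
Product: Φ × n_abs = 0.342 × 1.889e-4 = 6.460e-5 mol.

6.5e-5 mol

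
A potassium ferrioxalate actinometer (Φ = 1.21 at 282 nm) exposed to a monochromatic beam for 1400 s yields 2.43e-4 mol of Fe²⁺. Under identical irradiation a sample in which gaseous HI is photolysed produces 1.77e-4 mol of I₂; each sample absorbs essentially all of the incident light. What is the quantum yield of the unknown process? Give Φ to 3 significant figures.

Φ = 0.881

Photons absorbed by the actinometer: 2.43e-4 / 1.21 = 2.008e-4 mol.
Φ(unknown) = 1.77e-4 / 2.008e-4 = 0.881.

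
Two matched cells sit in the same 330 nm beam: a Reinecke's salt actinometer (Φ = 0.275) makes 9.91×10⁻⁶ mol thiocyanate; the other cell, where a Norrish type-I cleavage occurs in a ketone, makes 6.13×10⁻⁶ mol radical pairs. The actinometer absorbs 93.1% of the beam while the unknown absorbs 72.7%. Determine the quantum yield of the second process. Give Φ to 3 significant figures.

Photons absorbed by the actinometer: 9.91×10⁻⁶ / 0.275 = 3.604×10⁻⁵ mol.
Incident flux: 3.604×10⁻⁵ / 0.931 = 3.871×10⁻⁵ einstein.
Absorbed by unknown: 0.727 × 3.871×10⁻⁵ = 2.814×10⁻⁵ mol.
Φ(unknown) = 6.13×10⁻⁶ / 2.814×10⁻⁵ = 0.218.

Φ = 0.218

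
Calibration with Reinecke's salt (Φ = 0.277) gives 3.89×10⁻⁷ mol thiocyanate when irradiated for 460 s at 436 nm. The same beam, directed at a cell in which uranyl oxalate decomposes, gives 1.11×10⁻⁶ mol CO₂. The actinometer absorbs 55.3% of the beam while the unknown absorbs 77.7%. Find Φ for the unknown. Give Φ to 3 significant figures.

Φ = 0.563

Photons absorbed by the actinometer: 3.89×10⁻⁷ / 0.277 = 1.404×10⁻⁶ mol.
Incident flux: 1.404×10⁻⁶ / 0.553 = 2.539×10⁻⁶ einstein.
Absorbed by unknown: 0.777 × 2.539×10⁻⁶ = 1.973×10⁻⁶ mol.
Φ(unknown) = 1.11×10⁻⁶ / 1.973×10⁻⁶ = 0.563.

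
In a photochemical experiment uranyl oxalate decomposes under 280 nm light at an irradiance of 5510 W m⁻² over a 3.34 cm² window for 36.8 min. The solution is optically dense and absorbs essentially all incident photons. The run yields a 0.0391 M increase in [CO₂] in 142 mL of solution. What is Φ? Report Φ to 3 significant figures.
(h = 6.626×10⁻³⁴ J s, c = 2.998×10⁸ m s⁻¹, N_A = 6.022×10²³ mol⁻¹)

Product: (0.0391 M)(0.142 L) = 0.005552 mol.
Photon energy at 280 nm: hc/λ = (6.626×10⁻³⁴)(2.998×10⁸)/(280×10⁻⁹) = 7.095×10⁻¹⁹ J.
Energy delivered: (5510 W m⁻²)(3.34×10⁻⁴ m²)(2208 s) = 4063 J.
Photons incident: 4063 / 7.095×10⁻¹⁹ = 5.727×10²¹, i.e. 5.727×10²¹/6.022×10²³ = 0.009510 mol.
Φ = 0.005552 mol / 0.009510 mol photons = 0.584.

Φ = 0.584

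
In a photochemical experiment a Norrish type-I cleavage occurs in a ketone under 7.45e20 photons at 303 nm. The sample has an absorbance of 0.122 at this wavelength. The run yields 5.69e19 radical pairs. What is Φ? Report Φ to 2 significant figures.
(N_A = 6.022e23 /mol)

Φ = 0.31

Product: 5.69e19 / 6.022e23 = 9.449e-5 mol.
Moles of photons: 7.45e20 / 6.022e23 = 0.001237 mol.
Fraction absorbed: 1 − 10^(−0.122) = 0.2449.
Photons absorbed: 0.2449 × 0.001237 = 3.029e-4 mol.
Φ = 9.449e-5 mol / 3.029e-4 mol photons = 0.31.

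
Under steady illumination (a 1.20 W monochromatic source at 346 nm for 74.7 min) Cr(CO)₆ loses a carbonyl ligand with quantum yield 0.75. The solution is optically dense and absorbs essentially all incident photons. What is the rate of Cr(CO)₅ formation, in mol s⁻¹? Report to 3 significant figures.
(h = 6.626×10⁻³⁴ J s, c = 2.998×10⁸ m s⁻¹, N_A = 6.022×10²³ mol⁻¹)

Photon energy at 346 nm: hc/λ = (6.626×10⁻³⁴)(2.998×10⁸)/(346×10⁻⁹) = 5.741×10⁻¹⁹ J.
Energy delivered: (1.20 W)(4482 s) = 5378 J.
Photons incident: 5378 / 5.741×10⁻¹⁹ = 9.368×10²¹, i.e. 9.368×10²¹/6.022×10²³ = 0.01556 mol.
Product formed: 0.75 × 0.01556 = 0.01167 mol.
Rate: 0.01167 / 4482 s = 2.60×10⁻⁶ mol s⁻¹.

2.60×10⁻⁶ mol s⁻¹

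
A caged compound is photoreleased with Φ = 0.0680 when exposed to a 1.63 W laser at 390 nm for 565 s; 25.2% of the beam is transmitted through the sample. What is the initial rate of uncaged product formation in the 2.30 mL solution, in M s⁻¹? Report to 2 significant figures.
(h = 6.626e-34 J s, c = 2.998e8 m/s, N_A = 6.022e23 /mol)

Photon energy at 390 nm: hc/λ = (6.626e-34)(2.998e8)/(390e-9) = 5.094e-19 J.
Energy delivered: (1.63 W)(565 s) = 920.9 J.
Photons incident: 920.9 / 5.094e-19 = 1.808e21, i.e. 1.808e21/6.022e23 = 0.003002 mol.
Fraction absorbed: 1 − 25.2/100 = 0.7480.
Photons absorbed: 0.7480 × 0.003002 = 0.002245 mol.
Product formed: 0.0680 × 0.002245 = 1.527e-4 mol.
Rate: 1.527e-4 mol / (565 s × 0.0023 L) = 1.2e-4 M s⁻¹.

1.2e-4 M s⁻¹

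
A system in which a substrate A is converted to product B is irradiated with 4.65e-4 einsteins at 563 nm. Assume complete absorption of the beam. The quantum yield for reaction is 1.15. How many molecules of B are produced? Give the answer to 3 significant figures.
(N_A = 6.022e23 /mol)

3.22e20 molecules

Product: Φ × n_abs = 1.15 × 4.65e-4 = 5.348e-4 mol.
As a count: 5.348e-4 × 6.022e23 = 3.22e20.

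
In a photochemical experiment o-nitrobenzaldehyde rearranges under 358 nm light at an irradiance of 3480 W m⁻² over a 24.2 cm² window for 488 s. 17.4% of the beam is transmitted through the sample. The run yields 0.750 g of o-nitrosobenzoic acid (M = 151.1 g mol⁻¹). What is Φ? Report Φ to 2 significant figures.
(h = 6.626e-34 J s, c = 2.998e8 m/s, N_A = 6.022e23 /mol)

Product: 0.750 g / 151.1 g mol⁻¹ = 0.004964 mol.
Photon energy at 358 nm: hc/λ = (6.626e-34)(2.998e8)/(358e-9) = 5.549e-19 J.
Energy delivered: (3480 W m⁻²)(24.2e-4 m²)(488 s) = 4110 J.
Photons incident: 4110 / 5.549e-19 = 7.407e21, i.e. 7.407e21/6.022e23 = 0.01230 mol.
Fraction absorbed: 1 − 17.4/100 = 0.8260.
Photons absorbed: 0.8260 × 0.01230 = 0.01016 mol.
Φ = 0.004964 mol / 0.01016 mol photons = 0.49.

Φ = 0.49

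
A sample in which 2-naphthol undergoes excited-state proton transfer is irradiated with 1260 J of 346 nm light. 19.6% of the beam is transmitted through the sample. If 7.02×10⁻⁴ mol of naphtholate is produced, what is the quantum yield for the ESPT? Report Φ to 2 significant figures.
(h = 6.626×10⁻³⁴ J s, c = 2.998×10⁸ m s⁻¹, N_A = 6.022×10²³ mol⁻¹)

Φ = 0.24

Photon energy at 346 nm: hc/λ = (6.626×10⁻³⁴)(2.998×10⁸)/(346×10⁻⁹) = 5.741×10⁻¹⁹ J.
Photons incident: 1260 / 5.741×10⁻¹⁹ = 2.195×10²¹, i.e. 2.195×10²¹/6.022×10²³ = 0.003645 mol.
Fraction absorbed: 1 − 19.6/100 = 0.8040.
Photons absorbed: 0.8040 × 0.003645 = 0.002931 mol.
Φ = 7.02×10⁻⁴ mol / 0.002931 mol photons = 0.24.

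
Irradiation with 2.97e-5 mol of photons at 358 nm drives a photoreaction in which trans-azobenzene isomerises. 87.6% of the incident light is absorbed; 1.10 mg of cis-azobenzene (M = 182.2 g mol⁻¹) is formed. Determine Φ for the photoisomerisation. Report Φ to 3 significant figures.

Product: 1.10 mg / 182.2 g mol⁻¹ = 6.037e-6 mol.
Photons absorbed: 0.876 × 2.97e-5 = 2.602e-5 mol.
Φ = 6.037e-6 mol / 2.602e-5 mol photons = 0.232.

Φ = 0.232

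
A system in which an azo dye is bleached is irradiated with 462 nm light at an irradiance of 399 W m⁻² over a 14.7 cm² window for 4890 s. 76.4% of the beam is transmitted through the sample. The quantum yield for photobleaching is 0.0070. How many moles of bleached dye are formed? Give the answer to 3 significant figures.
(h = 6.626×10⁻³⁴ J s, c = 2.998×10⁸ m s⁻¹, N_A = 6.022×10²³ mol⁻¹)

Photon energy at 462 nm: hc/λ = (6.626×10⁻³⁴)(2.998×10⁸)/(462×10⁻⁹) = 4.300×10⁻¹⁹ J.
Energy delivered: (399 W m⁻²)(14.7×10⁻⁴ m²)(4890 s) = 2868 J.
Photons incident: 2868 / 4.300×10⁻¹⁹ = 6.670×10²¹, i.e. 6.670×10²¹/6.022×10²³ = 0.01108 mol.
Fraction absorbed: 1 − 76.4/100 = 0.2360.
Photons absorbed: 0.2360 × 0.01108 = 0.002615 mol.
Product: Φ × n_abs = 0.0070 × 0.002615 = 1.831×10⁻⁵ mol.

1.83×10⁻⁵ mol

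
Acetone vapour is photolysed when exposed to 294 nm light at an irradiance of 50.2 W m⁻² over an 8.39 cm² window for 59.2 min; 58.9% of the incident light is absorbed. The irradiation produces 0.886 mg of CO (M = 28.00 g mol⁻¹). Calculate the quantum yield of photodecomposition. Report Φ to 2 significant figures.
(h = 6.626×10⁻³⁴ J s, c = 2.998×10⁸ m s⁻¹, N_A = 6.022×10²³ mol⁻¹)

Product: 0.886 mg / 28.00 g mol⁻¹ = 3.164×10⁻⁵ mol.
Photon energy at 294 nm: hc/λ = (6.626×10⁻³⁴)(2.998×10⁸)/(294×10⁻⁹) = 6.757×10⁻¹⁹ J.
Energy delivered: (50.2 W m⁻²)(8.39×10⁻⁴ m²)(3552 s) = 149.6 J.
Photons incident: 149.6 / 6.757×10⁻¹⁹ = 2.214×10²⁰, i.e. 2.214×10²⁰/6.022×10²³ = 3.677×10⁻⁴ mol.
Photons absorbed: 0.589 × 3.677×10⁻⁴ = 2.166×10⁻⁴ mol.
Φ = 3.164×10⁻⁵ mol / 2.166×10⁻⁴ mol photons = 0.15.

Φ = 0.15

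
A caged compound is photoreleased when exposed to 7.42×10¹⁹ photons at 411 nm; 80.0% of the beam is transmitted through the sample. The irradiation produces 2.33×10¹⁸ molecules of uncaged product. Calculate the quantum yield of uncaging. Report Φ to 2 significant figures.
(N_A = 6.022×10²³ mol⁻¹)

Product: 2.33×10¹⁸ / 6.022×10²³ = 3.869×10⁻⁶ mol.
Moles of photons: 7.42×10¹⁹ / 6.022×10²³ = 1.232×10⁻⁴ mol.
Fraction absorbed: 1 − 80.0/100 = 0.2000.
Photons absorbed: 0.2000 × 1.232×10⁻⁴ = 2.464×10⁻⁵ mol.
Φ = 3.869×10⁻⁶ mol / 2.464×10⁻⁵ mol photons = 0.16.

Φ = 0.16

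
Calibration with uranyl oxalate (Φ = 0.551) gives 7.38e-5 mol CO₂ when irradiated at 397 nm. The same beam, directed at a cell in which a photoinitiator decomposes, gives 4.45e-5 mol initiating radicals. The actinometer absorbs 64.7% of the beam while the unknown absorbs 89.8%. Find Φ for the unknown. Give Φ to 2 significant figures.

Photons absorbed by the actinometer: 7.38e-5 / 0.551 = 1.339e-4 mol.
Incident flux: 1.339e-4 / 0.647 = 2.070e-4 einstein.
Absorbed by unknown: 0.898 × 2.070e-4 = 1.859e-4 mol.
Φ(unknown) = 4.45e-5 / 1.859e-4 = 0.24.

Φ = 0.24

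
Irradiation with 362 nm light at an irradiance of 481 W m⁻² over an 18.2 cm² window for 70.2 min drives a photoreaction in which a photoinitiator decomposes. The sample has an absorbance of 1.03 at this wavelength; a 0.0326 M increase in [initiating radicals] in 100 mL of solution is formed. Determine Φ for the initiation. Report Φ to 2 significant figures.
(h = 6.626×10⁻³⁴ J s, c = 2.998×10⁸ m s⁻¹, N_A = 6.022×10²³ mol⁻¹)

Product: (0.0326 M)(0.1 L) = 0.003260 mol.
Photon energy at 362 nm: hc/λ = (6.626×10⁻³⁴)(2.998×10⁸)/(362×10⁻⁹) = 5.487×10⁻¹⁹ J.
Energy delivered: (481 W m⁻²)(18.2×10⁻⁴ m²)(4212 s) = 3687 J.
Photons incident: 3687 / 5.487×10⁻¹⁹ = 6.720×10²¹, i.e. 6.720×10²¹/6.022×10²³ = 0.01116 mol.
Fraction absorbed: 1 − 10^(−1.03) = 0.9067.
Photons absorbed: 0.9067 × 0.01116 = 0.01012 mol.
Φ = 0.003260 mol / 0.01012 mol photons = 0.32.

Φ = 0.32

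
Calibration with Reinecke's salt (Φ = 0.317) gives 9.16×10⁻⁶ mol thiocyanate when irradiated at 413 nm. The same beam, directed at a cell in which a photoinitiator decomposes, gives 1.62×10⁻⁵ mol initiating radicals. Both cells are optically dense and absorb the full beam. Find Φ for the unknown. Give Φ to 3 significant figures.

Photons absorbed by the actinometer: 9.16×10⁻⁶ / 0.317 = 2.890×10⁻⁵ mol.
Φ(unknown) = 1.62×10⁻⁵ / 2.890×10⁻⁵ = 0.561.

Φ = 0.561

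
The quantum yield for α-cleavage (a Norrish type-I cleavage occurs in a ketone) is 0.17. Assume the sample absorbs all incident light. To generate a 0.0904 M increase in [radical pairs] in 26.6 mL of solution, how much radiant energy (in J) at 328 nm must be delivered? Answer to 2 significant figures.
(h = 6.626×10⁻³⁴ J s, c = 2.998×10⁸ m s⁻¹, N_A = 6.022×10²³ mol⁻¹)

5200 J

Product: (0.0904 M)(0.0266 L) = 0.002405 mol.
Photons that must be absorbed: 0.002405 / 0.17 = 0.01415 mol.
Photon energy: hc/λ = 6.056×10⁻¹⁹ J; per mole, 3.647×10⁵ J mol⁻¹.
Energy required: 0.01415 × 3.647×10⁵ = 5200 J.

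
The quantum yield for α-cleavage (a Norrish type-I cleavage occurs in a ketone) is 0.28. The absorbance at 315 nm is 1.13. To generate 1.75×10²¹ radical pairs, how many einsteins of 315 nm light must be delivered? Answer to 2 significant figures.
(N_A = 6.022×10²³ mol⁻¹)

0.011 einstein

Product: 1.75×10²¹ / 6.022×10²³ = 0.002906 mol.
Photons that must be absorbed: 0.002906 / 0.28 = 0.01038 mol.
Fraction absorbed: 1 − 10^(−1.13) = 0.9259.
Incident photons needed: 0.01038 / 0.9259 = 0.01121 mol.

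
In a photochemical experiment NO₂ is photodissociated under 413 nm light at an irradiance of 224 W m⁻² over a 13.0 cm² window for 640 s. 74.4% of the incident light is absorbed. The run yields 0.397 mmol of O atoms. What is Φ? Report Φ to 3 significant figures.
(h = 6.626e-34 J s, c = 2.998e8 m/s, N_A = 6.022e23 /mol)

Product: 0.397 mmol = 3.97e-4 mol.
Photon energy at 413 nm: hc/λ = (6.626e-34)(2.998e8)/(413e-9) = 4.810e-19 J.
Energy delivered: (224 W m⁻²)(13.0e-4 m²)(640 s) = 186.4 J.
Photons incident: 186.4 / 4.810e-19 = 3.875e20, i.e. 3.875e20/6.022e23 = 6.435e-4 mol.
Photons absorbed: 0.744 × 6.435e-4 = 4.788e-4 mol.
Φ = 3.97e-4 mol / 4.788e-4 mol photons = 0.829.

Φ = 0.829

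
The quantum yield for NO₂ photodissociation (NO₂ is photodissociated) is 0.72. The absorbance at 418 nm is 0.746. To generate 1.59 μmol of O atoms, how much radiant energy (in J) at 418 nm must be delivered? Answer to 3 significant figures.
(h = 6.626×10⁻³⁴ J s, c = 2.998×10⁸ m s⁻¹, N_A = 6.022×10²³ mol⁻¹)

0.770 J

Product: 1.59 μmol = 1.59×10⁻⁶ mol.
Photons that must be absorbed: 1.59×10⁻⁶ / 0.72 = 2.208×10⁻⁶ mol.
Fraction absorbed: 1 − 10^(−0.746) = 0.8205.
Incident photons needed: 2.208×10⁻⁶ / 0.8205 = 2.691×10⁻⁶ mol.
Photon energy: hc/λ = 4.752×10⁻¹⁹ J; per mole, 2.862×10⁵ J mol⁻¹.
Energy required: 2.691×10⁻⁶ × 2.862×10⁵ = 0.770 J.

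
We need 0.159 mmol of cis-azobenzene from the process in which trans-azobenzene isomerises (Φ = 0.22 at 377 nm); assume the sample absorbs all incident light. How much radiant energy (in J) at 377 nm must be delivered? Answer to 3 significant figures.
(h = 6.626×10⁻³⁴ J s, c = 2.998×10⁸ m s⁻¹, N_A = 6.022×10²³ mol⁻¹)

229 J

Product: 0.159 mmol = 1.59×10⁻⁴ mol.
Photons that must be absorbed: 1.59×10⁻⁴ / 0.22 = 7.227×10⁻⁴ mol.
Photon energy: hc/λ = 5.269×10⁻¹⁹ J; per mole, 3.173×10⁵ J mol⁻¹.
Energy required: 7.227×10⁻⁴ × 3.173×10⁵ = 229 J.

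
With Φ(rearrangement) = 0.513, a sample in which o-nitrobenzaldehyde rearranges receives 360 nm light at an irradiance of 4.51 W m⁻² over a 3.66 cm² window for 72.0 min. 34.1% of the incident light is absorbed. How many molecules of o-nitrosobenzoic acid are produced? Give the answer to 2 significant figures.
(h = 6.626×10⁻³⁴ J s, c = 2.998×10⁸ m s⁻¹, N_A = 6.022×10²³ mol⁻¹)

Photon energy at 360 nm: hc/λ = (6.626×10⁻³⁴)(2.998×10⁸)/(360×10⁻⁹) = 5.518×10⁻¹⁹ J.
Energy delivered: (4.51 W m⁻²)(3.66×10⁻⁴ m²)(4320 s) = 7.131 J.
Photons incident: 7.131 / 5.518×10⁻¹⁹ = 1.292×10¹⁹, i.e. 1.292×10¹⁹/6.022×10²³ = 2.145×10⁻⁵ mol.
Photons absorbed: 0.341 × 2.145×10⁻⁵ = 7.314×10⁻⁶ mol.
Product: Φ × n_abs = 0.513 × 7.314×10⁻⁶ = 3.752×10⁻⁶ mol.
As a count: 3.752×10⁻⁶ × 6.022×10²³ = 2.3×10¹⁸.

2.3×10¹⁸ molecules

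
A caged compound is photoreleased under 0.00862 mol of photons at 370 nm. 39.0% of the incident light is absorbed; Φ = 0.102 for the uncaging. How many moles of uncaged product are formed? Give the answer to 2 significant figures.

Photons absorbed: 0.390 × 0.00862 = 0.003362 mol.
Product: Φ × n_abs = 0.102 × 0.003362 = 3.429×10⁻⁴ mol.

3.4×10⁻⁴ mol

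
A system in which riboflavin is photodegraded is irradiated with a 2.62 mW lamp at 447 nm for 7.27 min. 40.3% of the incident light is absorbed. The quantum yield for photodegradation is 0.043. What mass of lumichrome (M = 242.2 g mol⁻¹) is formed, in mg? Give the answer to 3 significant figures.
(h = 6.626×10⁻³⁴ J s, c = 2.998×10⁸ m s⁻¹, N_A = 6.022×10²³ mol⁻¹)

Photon energy at 447 nm: hc/λ = (6.626×10⁻³⁴)(2.998×10⁸)/(447×10⁻⁹) = 4.444×10⁻¹⁹ J.
Energy delivered: (2.62 mW)(436.2 s) = 1.143 J.
Photons incident: 1.143 / 4.444×10⁻¹⁹ = 2.572×10¹⁸, i.e. 2.572×10¹⁸/6.022×10²³ = 4.271×10⁻⁶ mol.
Photons absorbed: 0.403 × 4.271×10⁻⁶ = 1.721×10⁻⁶ mol.
Product: Φ × n_abs = 0.043 × 1.721×10⁻⁶ = 7.400×10⁻⁸ mol.
Mass: 7.400×10⁻⁸ × 242.2 = 1.792×10⁻⁵ g = 0.0179 mg.

0.0179 mg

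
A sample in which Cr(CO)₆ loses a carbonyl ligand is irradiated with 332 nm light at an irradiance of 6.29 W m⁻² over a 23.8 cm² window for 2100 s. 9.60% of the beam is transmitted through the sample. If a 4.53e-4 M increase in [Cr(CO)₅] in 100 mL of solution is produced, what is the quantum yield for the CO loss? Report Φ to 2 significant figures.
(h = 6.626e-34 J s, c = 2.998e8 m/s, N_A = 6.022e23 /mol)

Φ = 0.57

Product: (4.53e-4 M)(0.1 L) = 4.530e-5 mol.
Photon energy at 332 nm: hc/λ = (6.626e-34)(2.998e8)/(332e-9) = 5.983e-19 J.
Energy delivered: (6.29 W m⁻²)(23.8e-4 m²)(2100 s) = 31.44 J.
Photons incident: 31.44 / 5.983e-19 = 5.255e19, i.e. 5.255e19/6.022e23 = 8.726e-5 mol.
Fraction absorbed: 1 − 9.60/100 = 0.9040.
Photons absorbed: 0.9040 × 8.726e-5 = 7.888e-5 mol.
Φ = 4.530e-5 mol / 7.888e-5 mol photons = 0.57.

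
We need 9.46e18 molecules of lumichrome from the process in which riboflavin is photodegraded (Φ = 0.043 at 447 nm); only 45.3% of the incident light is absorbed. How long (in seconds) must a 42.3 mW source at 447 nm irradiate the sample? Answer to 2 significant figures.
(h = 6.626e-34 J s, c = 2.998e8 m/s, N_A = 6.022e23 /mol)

t ≈ 5100 s

Product: 9.46e18 / 6.022e23 = 1.571e-5 mol.
Photons that must be absorbed: 1.571e-5 / 0.043 = 3.653e-4 mol.
Incident photons needed: 3.653e-4 / 0.453 = 8.064e-4 mol.
Photon energy: hc/λ = 4.444e-19 J; per mole, 2.676e5 J mol⁻¹.
Energy required: 8.064e-4 × 2.676e5 = 215.8 J.
Time: 215.8 J / 0.0423 W = 5100 s.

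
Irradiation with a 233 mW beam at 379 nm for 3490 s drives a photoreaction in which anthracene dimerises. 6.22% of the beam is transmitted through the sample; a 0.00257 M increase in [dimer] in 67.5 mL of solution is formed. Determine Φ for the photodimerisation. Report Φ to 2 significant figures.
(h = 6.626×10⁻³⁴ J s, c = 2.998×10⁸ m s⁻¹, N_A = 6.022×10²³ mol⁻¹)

Product: (0.00257 M)(0.0675 L) = 1.735×10⁻⁴ mol.
Photon energy at 379 nm: hc/λ = (6.626×10⁻³⁴)(2.998×10⁸)/(379×10⁻⁹) = 5.241×10⁻¹⁹ J.
Energy delivered: (233 mW)(3490 s) = 813.2 J.
Photons incident: 813.2 / 5.241×10⁻¹⁹ = 1.552×10²¹, i.e. 1.552×10²¹/6.022×10²³ = 0.002577 mol.
Fraction absorbed: 1 − 6.22/100 = 0.9378.
Photons absorbed: 0.9378 × 0.002577 = 0.002417 mol.
Φ = 1.735×10⁻⁴ mol / 0.002417 mol photons = 0.072.

Φ = 0.072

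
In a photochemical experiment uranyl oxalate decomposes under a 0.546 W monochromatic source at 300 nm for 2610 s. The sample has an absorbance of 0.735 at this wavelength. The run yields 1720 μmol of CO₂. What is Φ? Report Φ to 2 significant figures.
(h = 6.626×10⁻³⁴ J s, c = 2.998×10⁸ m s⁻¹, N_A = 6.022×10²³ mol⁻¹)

Φ = 0.59

Product: 1720 μmol = 0.00172 mol.
Photon energy at 300 nm: hc/λ = (6.626×10⁻³⁴)(2.998×10⁸)/(300×10⁻⁹) = 6.622×10⁻¹⁹ J.
Energy delivered: (0.546 W)(2610 s) = 1425 J.
Photons incident: 1425 / 6.622×10⁻¹⁹ = 2.152×10²¹, i.e. 2.152×10²¹/6.022×10²³ = 0.003574 mol.
Fraction absorbed: 1 − 10^(−0.735) = 0.8159.
Photons absorbed: 0.8159 × 0.003574 = 0.002916 mol.
Φ = 0.00172 mol / 0.002916 mol photons = 0.59.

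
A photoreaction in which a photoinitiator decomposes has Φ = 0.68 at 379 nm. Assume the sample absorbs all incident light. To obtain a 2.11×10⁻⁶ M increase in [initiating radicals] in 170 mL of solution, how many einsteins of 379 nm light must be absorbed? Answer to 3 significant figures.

5.28×10⁻⁷ einstein

Product: (2.11×10⁻⁶ M)(0.17 L) = 3.587×10⁻⁷ mol.
Photons that must be absorbed: 3.587×10⁻⁷ / 0.68 = 5.275×10⁻⁷ mol.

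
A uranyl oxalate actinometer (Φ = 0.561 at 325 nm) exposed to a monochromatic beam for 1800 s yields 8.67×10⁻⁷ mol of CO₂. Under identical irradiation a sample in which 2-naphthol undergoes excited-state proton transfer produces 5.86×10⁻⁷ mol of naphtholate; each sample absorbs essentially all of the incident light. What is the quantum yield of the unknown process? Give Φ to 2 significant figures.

Φ = 0.38

Photons absorbed by the actinometer: 8.67×10⁻⁷ / 0.561 = 1.545×10⁻⁶ mol.
Φ(unknown) = 5.86×10⁻⁷ / 1.545×10⁻⁶ = 0.38.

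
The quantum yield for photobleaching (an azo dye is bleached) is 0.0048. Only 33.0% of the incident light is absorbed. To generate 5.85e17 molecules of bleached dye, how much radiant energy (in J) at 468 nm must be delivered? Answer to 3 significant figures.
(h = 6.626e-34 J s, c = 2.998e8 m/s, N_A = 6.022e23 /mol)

157 J

Product: 5.85e17 / 6.022e23 = 9.714e-7 mol.
Photons that must be absorbed: 9.714e-7 / 0.0048 = 2.024e-4 mol.
Incident photons needed: 2.024e-4 / 0.330 = 6.133e-4 mol.
Photon energy: hc/λ = 4.245e-19 J; per mole, 2.556e5 J mol⁻¹.
Energy required: 6.133e-4 × 2.556e5 = 157 J.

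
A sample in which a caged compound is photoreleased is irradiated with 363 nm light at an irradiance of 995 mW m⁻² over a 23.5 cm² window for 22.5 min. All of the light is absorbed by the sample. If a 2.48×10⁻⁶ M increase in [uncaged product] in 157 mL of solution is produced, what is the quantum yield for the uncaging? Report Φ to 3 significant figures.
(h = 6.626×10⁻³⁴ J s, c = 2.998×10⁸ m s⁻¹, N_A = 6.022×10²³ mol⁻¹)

Φ = 0.0406

Product: (2.48×10⁻⁶ M)(0.157 L) = 3.894×10⁻⁷ mol.
Photon energy at 363 nm: hc/λ = (6.626×10⁻³⁴)(2.998×10⁸)/(363×10⁻⁹) = 5.472×10⁻¹⁹ J.
Energy delivered: (995 mW m⁻²)(23.5×10⁻⁴ m²)(1350 s) = 3.157 J.
Photons incident: 3.157 / 5.472×10⁻¹⁹ = 5.769×10¹⁸, i.e. 5.769×10¹⁸/6.022×10²³ = 9.580×10⁻⁶ mol.
Φ = 3.894×10⁻⁷ mol / 9.580×10⁻⁶ mol photons = 0.0406.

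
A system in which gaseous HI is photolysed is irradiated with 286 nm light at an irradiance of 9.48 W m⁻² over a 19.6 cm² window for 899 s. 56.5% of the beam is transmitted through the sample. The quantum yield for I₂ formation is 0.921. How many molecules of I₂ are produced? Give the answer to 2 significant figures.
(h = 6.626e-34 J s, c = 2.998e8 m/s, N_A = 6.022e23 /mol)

9.6e18 molecules

Photon energy at 286 nm: hc/λ = (6.626e-34)(2.998e8)/(286e-9) = 6.946e-19 J.
Energy delivered: (9.48 W m⁻²)(19.6e-4 m²)(899 s) = 16.70 J.
Photons incident: 16.70 / 6.946e-19 = 2.404e19, i.e. 2.404e19/6.022e23 = 3.992e-5 mol.
Fraction absorbed: 1 − 56.5/100 = 0.4350.
Photons absorbed: 0.4350 × 3.992e-5 = 1.737e-5 mol.
Product: Φ × n_abs = 0.921 × 1.737e-5 = 1.600e-5 mol.
As a count: 1.600e-5 × 6.022e23 = 9.6e18.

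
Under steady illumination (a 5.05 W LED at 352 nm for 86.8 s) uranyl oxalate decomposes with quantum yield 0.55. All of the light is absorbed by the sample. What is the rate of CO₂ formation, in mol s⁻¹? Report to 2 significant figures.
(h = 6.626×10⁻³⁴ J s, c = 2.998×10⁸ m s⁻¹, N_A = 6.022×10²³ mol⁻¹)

Photon energy at 352 nm: hc/λ = (6.626×10⁻³⁴)(2.998×10⁸)/(352×10⁻⁹) = 5.643×10⁻¹⁹ J.
Energy delivered: (5.05 W)(86.8 s) = 438.3 J.
Photons incident: 438.3 / 5.643×10⁻¹⁹ = 7.767×10²⁰, i.e. 7.767×10²⁰/6.022×10²³ = 0.001290 mol.
Product formed: 0.55 × 0.001290 = 7.095×10⁻⁴ mol.
Rate: 7.095×10⁻⁴ / 86.8 s = 8.2×10⁻⁶ mol s⁻¹.

8.2×10⁻⁶ mol s⁻¹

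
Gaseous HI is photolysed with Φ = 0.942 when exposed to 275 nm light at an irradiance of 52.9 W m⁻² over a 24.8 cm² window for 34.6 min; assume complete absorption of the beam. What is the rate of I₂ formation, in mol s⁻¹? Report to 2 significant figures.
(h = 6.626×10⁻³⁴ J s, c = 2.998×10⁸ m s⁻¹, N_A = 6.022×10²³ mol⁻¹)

Photon energy at 275 nm: hc/λ = (6.626×10⁻³⁴)(2.998×10⁸)/(275×10⁻⁹) = 7.224×10⁻¹⁹ J.
Energy delivered: (52.9 W m⁻²)(24.8×10⁻⁴ m²)(2076 s) = 272.4 J.
Photons incident: 272.4 / 7.224×10⁻¹⁹ = 3.771×10²⁰, i.e. 3.771×10²⁰/6.022×10²³ = 6.262×10⁻⁴ mol.
Product formed: 0.942 × 6.262×10⁻⁴ = 5.899×10⁻⁴ mol.
Rate: 5.899×10⁻⁴ / 2076 s = 2.8×10⁻⁷ mol s⁻¹.

2.8×10⁻⁷ mol s⁻¹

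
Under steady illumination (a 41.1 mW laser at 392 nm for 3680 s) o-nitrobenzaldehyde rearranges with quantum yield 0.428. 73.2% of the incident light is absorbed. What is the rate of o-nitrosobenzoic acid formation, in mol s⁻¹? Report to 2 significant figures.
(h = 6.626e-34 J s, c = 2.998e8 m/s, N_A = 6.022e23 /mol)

Photon energy at 392 nm: hc/λ = (6.626e-34)(2.998e8)/(392e-9) = 5.068e-19 J.
Energy delivered: (41.1 mW)(3680 s) = 151.2 J.
Photons incident: 151.2 / 5.068e-19 = 2.983e20, i.e. 2.983e20/6.022e23 = 4.954e-4 mol.
Photons absorbed: 0.732 × 4.954e-4 = 3.626e-4 mol.
Product formed: 0.428 × 3.626e-4 = 1.552e-4 mol.
Rate: 1.552e-4 / 3680 s = 4.2e-8 mol s⁻¹.

4.2e-8 mol s⁻¹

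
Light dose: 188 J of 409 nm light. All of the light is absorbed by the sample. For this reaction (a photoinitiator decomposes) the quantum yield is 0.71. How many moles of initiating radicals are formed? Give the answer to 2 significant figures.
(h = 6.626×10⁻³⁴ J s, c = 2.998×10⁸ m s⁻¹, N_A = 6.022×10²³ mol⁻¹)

4.6×10⁻⁴ mol

Photon energy at 409 nm: hc/λ = (6.626×10⁻³⁴)(2.998×10⁸)/(409×10⁻⁹) = 4.857×10⁻¹⁹ J.
Photons incident: 188 / 4.857×10⁻¹⁹ = 3.871×10²⁰, i.e. 3.871×10²⁰/6.022×10²³ = 6.428×10⁻⁴ mol.
Product: Φ × n_abs = 0.71 × 6.428×10⁻⁴ = 4.564×10⁻⁴ mol.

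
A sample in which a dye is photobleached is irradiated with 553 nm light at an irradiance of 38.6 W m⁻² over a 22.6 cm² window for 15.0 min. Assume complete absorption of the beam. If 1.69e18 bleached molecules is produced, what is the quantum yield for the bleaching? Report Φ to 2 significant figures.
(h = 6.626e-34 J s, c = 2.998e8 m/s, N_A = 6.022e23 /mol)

Product: 1.69e18 / 6.022e23 = 2.806e-6 mol.
Photon energy at 553 nm: hc/λ = (6.626e-34)(2.998e8)/(553e-9) = 3.592e-19 J.
Energy delivered: (38.6 W m⁻²)(22.6e-4 m²)(900 s) = 78.51 J.
Photons incident: 78.51 / 3.592e-19 = 2.186e20, i.e. 2.186e20/6.022e23 = 3.630e-4 mol.
Φ = 2.806e-6 mol / 3.630e-4 mol photons = 0.0077.

Φ = 0.0077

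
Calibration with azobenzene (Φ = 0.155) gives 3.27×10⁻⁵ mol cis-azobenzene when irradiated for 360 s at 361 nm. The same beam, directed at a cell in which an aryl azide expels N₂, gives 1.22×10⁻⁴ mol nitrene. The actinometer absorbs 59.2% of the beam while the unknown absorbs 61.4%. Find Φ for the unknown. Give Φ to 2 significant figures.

Φ = 0.56

Photons absorbed by the actinometer: 3.27×10⁻⁵ / 0.155 = 2.110×10⁻⁴ mol.
Incident flux: 2.110×10⁻⁴ / 0.592 = 3.564×10⁻⁴ einstein.
Absorbed by unknown: 0.614 × 3.564×10⁻⁴ = 2.188×10⁻⁴ mol.
Φ(unknown) = 1.22×10⁻⁴ / 2.188×10⁻⁴ = 0.56.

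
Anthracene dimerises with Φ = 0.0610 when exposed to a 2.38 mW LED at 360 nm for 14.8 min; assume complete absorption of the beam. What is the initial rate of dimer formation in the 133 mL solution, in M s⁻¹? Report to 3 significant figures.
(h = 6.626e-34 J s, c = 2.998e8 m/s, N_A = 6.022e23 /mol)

Photon energy at 360 nm: hc/λ = (6.626e-34)(2.998e8)/(360e-9) = 5.518e-19 J.
Energy delivered: (2.38 mW)(888 s) = 2.113 J.
Photons incident: 2.113 / 5.518e-19 = 3.829e18, i.e. 3.829e18/6.022e23 = 6.358e-6 mol.
Product formed: 0.0610 × 6.358e-6 = 3.878e-7 mol.
Rate: 3.878e-7 mol / (888 s × 0.133 L) = 3.28e-9 M s⁻¹.

3.28e-9 M s⁻¹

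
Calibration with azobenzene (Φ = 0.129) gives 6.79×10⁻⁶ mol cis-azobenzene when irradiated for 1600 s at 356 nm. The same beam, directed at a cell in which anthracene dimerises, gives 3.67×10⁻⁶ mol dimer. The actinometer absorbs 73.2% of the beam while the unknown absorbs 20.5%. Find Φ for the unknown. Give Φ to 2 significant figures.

Φ = 0.25

Photons absorbed by the actinometer: 6.79×10⁻⁶ / 0.129 = 5.264×10⁻⁵ mol.
Incident flux: 5.264×10⁻⁵ / 0.732 = 7.191×10⁻⁵ einstein.
Absorbed by unknown: 0.205 × 7.191×10⁻⁵ = 1.474×10⁻⁵ mol.
Φ(unknown) = 3.67×10⁻⁶ / 1.474×10⁻⁵ = 0.25.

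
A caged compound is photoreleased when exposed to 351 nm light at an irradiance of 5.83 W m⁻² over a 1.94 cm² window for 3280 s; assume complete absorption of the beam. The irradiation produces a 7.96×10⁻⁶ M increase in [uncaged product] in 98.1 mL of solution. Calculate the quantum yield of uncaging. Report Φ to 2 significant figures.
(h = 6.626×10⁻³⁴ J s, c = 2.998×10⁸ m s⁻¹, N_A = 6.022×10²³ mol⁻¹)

Φ = 0.072

Product: (7.96×10⁻⁶ M)(0.0981 L) = 7.809×10⁻⁷ mol.
Photon energy at 351 nm: hc/λ = (6.626×10⁻³⁴)(2.998×10⁸)/(351×10⁻⁹) = 5.659×10⁻¹⁹ J.
Energy delivered: (5.83 W m⁻²)(1.94×10⁻⁴ m²)(3280 s) = 3.710 J.
Photons incident: 3.710 / 5.659×10⁻¹⁹ = 6.556×10¹⁸, i.e. 6.556×10¹⁸/6.022×10²³ = 1.089×10⁻⁵ mol.
Φ = 7.809×10⁻⁷ mol / 1.089×10⁻⁵ mol photons = 0.072.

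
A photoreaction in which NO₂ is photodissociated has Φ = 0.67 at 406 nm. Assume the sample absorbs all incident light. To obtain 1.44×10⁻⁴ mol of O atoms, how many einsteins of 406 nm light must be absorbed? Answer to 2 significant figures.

Photons that must be absorbed: 1.44×10⁻⁴ / 0.67 = 2.149×10⁻⁴ mol.

2.1×10⁻⁴ einstein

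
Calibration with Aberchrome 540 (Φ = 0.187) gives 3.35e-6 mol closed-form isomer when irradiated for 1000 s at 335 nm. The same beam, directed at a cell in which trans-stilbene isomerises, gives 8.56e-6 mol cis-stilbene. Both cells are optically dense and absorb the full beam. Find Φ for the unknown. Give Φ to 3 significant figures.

Photons absorbed by the actinometer: 3.35e-6 / 0.187 = 1.791e-5 mol.
Φ(unknown) = 8.56e-6 / 1.791e-5 = 0.478.

Φ = 0.478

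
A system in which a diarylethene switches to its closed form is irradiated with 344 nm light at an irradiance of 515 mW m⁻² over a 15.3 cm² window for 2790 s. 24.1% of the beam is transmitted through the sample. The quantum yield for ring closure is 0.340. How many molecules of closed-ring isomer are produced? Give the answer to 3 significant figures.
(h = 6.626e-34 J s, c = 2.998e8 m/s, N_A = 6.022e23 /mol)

9.82e17 molecules

Photon energy at 344 nm: hc/λ = (6.626e-34)(2.998e8)/(344e-9) = 5.775e-19 J.
Energy delivered: (515 mW m⁻²)(15.3e-4 m²)(2790 s) = 2.198 J.
Photons incident: 2.198 / 5.775e-19 = 3.806e18, i.e. 3.806e18/6.022e23 = 6.320e-6 mol.
Fraction absorbed: 1 − 24.1/100 = 0.7590.
Photons absorbed: 0.7590 × 6.320e-6 = 4.797e-6 mol.
Product: Φ × n_abs = 0.340 × 4.797e-6 = 1.631e-6 mol.
As a count: 1.631e-6 × 6.022e23 = 9.82e17.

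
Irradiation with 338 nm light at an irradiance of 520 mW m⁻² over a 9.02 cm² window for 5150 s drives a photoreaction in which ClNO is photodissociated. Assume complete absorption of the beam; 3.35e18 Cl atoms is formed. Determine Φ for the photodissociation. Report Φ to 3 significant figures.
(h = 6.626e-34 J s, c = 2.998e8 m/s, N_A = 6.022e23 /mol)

Φ = 0.815

Product: 3.35e18 / 6.022e23 = 5.563e-6 mol.
Photon energy at 338 nm: hc/λ = (6.626e-34)(2.998e8)/(338e-9) = 5.877e-19 J.
Energy delivered: (520 mW m⁻²)(9.02e-4 m²)(5150 s) = 2.416 J.
Photons incident: 2.416 / 5.877e-19 = 4.111e18, i.e. 4.111e18/6.022e23 = 6.827e-6 mol.
Φ = 5.563e-6 mol / 6.827e-6 mol photons = 0.815.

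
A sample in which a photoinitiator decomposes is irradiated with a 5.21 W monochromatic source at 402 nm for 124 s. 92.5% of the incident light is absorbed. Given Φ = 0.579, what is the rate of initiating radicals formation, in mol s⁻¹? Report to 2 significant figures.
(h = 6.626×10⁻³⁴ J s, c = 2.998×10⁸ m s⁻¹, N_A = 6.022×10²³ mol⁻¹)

Photon energy at 402 nm: hc/λ = (6.626×10⁻³⁴)(2.998×10⁸)/(402×10⁻⁹) = 4.941×10⁻¹⁹ J.
Energy delivered: (5.21 W)(124 s) = 646.0 J.
Photons incident: 646.0 / 4.941×10⁻¹⁹ = 1.307×10²¹, i.e. 1.307×10²¹/6.022×10²³ = 0.002170 mol.
Photons absorbed: 0.925 × 0.002170 = 0.002007 mol.
Product formed: 0.579 × 0.002007 = 0.001162 mol.
Rate: 0.001162 / 124 s = 9.4×10⁻⁶ mol s⁻¹.

9.4×10⁻⁶ mol s⁻¹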